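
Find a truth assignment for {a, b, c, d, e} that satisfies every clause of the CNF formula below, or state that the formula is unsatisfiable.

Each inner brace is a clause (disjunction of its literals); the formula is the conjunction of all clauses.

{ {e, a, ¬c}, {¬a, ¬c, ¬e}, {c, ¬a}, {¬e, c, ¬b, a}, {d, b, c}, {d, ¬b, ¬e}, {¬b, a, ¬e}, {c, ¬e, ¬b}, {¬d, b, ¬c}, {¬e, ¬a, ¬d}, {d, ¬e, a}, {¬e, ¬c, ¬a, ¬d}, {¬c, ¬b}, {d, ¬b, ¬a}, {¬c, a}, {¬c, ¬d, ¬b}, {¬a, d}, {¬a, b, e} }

a ↦ False, b ↦ False, c ↦ False, d ↦ True, e ↦ False

Case c = False:
The clause (¬a) is unit, so a = False.
Case e = False:
Case d = True:
All clauses hold; b can take either value.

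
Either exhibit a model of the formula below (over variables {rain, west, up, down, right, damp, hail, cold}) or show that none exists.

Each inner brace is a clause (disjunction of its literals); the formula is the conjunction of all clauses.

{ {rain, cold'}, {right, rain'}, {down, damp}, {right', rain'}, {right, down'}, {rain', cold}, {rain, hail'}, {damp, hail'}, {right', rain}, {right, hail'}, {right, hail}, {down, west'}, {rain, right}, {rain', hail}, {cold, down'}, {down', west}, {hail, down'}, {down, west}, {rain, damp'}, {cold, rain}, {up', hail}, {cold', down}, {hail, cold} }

Case rain = 1:
Unit clause (right) forces right = 1.
But (right') is also a unit clause — contradiction.
So rain must be the other value — set rain = 0.
Unit clause (cold') forces cold = 0.
But (cold) is also a unit clause — contradiction.
Either choice for rain ends in contradiction.

UNSATISFIABLE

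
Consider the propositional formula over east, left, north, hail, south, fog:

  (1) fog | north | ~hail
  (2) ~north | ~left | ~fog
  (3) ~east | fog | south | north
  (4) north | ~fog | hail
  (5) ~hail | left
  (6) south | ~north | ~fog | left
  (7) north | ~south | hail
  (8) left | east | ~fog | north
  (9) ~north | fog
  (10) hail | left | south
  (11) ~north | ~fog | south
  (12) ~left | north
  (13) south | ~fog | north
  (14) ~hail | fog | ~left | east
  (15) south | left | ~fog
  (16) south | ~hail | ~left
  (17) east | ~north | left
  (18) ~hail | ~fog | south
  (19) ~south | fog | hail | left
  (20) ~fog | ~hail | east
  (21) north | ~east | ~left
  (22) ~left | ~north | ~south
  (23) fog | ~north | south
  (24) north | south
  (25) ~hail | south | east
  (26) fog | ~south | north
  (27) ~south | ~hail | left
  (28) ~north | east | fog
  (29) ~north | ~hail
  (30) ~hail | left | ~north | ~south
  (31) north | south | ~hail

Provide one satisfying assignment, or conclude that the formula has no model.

east: 1, left: 0, north: 1, hail: 0, south: 1, fog: 1

Case hail = 0:
Case north = 1:
Unit clause (fog) forces fog = 1.
Unit clause (~left) forces left = 0.
Unit clause (south) forces south = 1.
Unit clause (east) forces east = 1.
This assignment satisfies each clause.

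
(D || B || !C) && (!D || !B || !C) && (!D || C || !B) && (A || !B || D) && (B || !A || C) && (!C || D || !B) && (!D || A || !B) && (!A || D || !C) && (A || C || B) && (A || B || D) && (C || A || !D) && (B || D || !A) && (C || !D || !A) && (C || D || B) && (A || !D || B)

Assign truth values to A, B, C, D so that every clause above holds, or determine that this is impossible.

A: true, B: true, C: false, D: false

Case D = false:
Case B = true:
From the singleton clause (A), A = true.
From the singleton clause (!C), C = false.
This assignment satisfies each clause.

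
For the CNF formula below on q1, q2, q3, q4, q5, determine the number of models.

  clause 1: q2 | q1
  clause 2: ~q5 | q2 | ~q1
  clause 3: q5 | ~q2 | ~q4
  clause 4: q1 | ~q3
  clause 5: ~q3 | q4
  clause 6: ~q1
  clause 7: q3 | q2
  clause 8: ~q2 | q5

2

There are 2^5 = 32 truth assignments over (q1, q2, q3, q4, q5).
Split on q4. With q4 = 1, the clauses containing q4 are satisfied and ~q4 drops from the rest; 1 of the 2^4 = 16 assignments to the other variables satisfy what remains.
With q4 = 0, by the same count on the reduced clause set, 1 assignment works.
Total: 1 + 1 = 2.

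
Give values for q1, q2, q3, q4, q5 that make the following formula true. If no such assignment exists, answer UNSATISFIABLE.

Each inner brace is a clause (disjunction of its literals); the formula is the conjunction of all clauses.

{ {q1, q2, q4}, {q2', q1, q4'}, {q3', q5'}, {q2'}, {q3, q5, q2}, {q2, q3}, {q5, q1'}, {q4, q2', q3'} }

Unit clause (q2') forces q2 = 0.
Unit clause (q3) forces q3 = 1.
Unit clause (q5') forces q5 = 0.
Unit clause (q1') forces q1 = 0.
Unit clause (q4) forces q4 = 1.
Every clause now holds.

q1: 0, q2: 0, q3: 1, q4: 1, q5: 0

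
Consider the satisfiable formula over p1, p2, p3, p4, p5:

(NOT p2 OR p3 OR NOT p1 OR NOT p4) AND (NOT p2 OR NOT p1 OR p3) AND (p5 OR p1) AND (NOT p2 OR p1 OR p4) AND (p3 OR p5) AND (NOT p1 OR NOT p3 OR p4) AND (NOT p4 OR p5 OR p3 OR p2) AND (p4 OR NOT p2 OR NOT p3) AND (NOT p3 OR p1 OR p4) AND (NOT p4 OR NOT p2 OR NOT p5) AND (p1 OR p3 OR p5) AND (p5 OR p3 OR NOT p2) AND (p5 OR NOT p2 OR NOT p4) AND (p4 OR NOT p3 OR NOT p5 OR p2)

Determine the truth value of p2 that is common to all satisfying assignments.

False

Suppose p2 = true.
Case p1 = false:
The clause (p5) is unit, so p5 = true.
The clause (p4) is unit, so p4 = true.
But (NOT p4) is also a unit clause — contradiction.
So p1 must be the other value — set p1 = true.
The clause (p3) is unit, so p3 = true.
The clause (p4) is unit, so p4 = true.
The clause (NOT p5) is unit, so p5 = false.
But (p5) is also a unit clause — contradiction.
Neither p1 = true nor p1 = false works.
So every satisfying assignment has p2 = False.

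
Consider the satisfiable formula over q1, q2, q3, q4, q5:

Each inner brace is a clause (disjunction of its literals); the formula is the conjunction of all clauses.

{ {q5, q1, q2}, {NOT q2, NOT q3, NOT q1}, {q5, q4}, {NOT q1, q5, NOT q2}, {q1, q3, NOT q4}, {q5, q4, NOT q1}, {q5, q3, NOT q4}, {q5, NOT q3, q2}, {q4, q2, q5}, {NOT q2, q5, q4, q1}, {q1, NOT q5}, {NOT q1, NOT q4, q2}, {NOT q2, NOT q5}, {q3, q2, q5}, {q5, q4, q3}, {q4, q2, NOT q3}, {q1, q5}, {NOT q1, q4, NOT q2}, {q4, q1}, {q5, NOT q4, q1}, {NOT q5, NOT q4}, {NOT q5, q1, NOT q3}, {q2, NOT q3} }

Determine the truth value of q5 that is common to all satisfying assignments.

Suppose q5 = false.
Unit clause (q4) forces q4 = true.
Unit clause (q3) forces q3 = true.
Unit clause (q2) forces q2 = true.
Unit clause (NOT q1) forces q1 = false.
But (q1) is also a unit clause — contradiction.
So every satisfying assignment has q5 = True.

True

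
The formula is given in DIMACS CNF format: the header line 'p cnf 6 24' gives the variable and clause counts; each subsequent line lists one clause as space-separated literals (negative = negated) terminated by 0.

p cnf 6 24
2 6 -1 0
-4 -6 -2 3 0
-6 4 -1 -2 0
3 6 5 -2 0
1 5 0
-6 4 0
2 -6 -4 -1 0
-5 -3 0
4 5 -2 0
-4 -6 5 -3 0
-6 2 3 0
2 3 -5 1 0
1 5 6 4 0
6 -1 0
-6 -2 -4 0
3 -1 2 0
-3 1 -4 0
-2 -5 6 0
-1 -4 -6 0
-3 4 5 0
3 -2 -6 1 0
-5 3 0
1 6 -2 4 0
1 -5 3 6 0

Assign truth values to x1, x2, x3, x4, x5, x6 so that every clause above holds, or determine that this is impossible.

UNSATISFIABLE

Branch on x1: set x1 = True.
(x6) alone gives x6 = True.
(x4) alone gives x4 = True.
But (¬x4) is also a unit clause — contradiction.
Undo x1 and try x1 = False.
(x5) alone gives x5 = True.
(¬x3) alone gives x3 = False.
But (x3) is also a unit clause — contradiction.
Neither x1 = True nor x1 = False works.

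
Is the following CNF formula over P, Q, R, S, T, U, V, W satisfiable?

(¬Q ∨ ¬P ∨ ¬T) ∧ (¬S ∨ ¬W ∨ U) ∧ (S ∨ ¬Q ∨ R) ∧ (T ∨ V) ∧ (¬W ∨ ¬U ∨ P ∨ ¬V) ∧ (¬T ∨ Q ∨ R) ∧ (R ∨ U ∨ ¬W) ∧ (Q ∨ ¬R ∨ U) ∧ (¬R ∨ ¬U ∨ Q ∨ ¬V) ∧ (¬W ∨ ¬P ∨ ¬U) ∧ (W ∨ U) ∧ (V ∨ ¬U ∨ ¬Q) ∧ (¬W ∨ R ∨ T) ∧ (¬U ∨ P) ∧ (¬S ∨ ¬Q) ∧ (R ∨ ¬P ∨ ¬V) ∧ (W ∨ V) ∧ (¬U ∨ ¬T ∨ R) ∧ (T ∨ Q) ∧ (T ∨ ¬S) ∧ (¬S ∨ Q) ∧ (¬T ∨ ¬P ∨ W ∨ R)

Suppose T = True.
Suppose Q = True.
From the singleton clause (¬P), P = False.
From the singleton clause (¬U), U = False.
From the singleton clause (W), W = True.
From the singleton clause (¬S), S = False.
From the singleton clause (R), R = True.
Every clause is now satisfied; V is unconstrained.
A satisfying assignment: P=False; Q=True; R=True; S=False; T=True; U=False; V=False; W=True.

Satisfiable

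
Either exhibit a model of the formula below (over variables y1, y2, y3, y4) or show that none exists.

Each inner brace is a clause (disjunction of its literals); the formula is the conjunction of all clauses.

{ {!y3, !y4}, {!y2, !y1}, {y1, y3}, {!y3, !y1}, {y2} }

From the singleton clause (y2), y2 = true.
From the singleton clause (!y1), y1 = false.
From the singleton clause (y3), y3 = true.
From the singleton clause (!y4), y4 = false.
This assignment satisfies each clause.

y1=false, y2=true, y3=true, y4=false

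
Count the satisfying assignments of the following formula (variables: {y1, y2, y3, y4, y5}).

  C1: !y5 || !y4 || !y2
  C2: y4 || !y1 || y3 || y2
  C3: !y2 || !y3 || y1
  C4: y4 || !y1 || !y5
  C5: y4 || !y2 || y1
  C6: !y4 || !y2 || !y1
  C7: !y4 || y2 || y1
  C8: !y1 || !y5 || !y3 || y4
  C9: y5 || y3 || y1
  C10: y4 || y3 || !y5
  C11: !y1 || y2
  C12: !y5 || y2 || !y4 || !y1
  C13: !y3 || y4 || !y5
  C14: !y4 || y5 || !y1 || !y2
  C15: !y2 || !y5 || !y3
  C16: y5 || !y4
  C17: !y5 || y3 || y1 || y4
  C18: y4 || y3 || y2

3

There are 2^5 = 32 truth assignments over (y1, y2, y3, y4, y5).
Split on y2. With y2 = true, the clauses containing y2 are satisfied and !y2 drops from the rest; 2 of the 2^4 = 16 assignments to the other variables satisfy what remains.
With y2 = false, by the same count on the reduced clause set, 1 assignment works.
(One model: y1=F, y2=F, y3=T, y4=F, y5=F.)
Total: 2 + 1 = 3.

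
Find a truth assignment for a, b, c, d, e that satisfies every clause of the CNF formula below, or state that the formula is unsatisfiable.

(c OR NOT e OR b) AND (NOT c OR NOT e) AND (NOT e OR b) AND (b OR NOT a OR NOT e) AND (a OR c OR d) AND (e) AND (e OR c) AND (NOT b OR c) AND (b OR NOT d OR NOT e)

UNSATISFIABLE

Unit clause (e) forces e = true.
Unit clause (NOT c) forces c = false.
Unit clause (b) forces b = true.
Now (NOT b) is unsatisfied and unit — conflict.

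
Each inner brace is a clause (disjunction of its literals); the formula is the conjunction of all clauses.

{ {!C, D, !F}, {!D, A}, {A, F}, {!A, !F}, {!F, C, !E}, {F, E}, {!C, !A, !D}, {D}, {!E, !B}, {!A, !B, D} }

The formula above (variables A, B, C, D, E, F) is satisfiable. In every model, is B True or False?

Suppose B = true.
Unit clause (D) forces D = true.
Unit clause (A) forces A = true.
Unit clause (!F) forces F = false.
Unit clause (E) forces E = true.
That conflicts with the unit clause (!E).
So every satisfying assignment has B = False.

False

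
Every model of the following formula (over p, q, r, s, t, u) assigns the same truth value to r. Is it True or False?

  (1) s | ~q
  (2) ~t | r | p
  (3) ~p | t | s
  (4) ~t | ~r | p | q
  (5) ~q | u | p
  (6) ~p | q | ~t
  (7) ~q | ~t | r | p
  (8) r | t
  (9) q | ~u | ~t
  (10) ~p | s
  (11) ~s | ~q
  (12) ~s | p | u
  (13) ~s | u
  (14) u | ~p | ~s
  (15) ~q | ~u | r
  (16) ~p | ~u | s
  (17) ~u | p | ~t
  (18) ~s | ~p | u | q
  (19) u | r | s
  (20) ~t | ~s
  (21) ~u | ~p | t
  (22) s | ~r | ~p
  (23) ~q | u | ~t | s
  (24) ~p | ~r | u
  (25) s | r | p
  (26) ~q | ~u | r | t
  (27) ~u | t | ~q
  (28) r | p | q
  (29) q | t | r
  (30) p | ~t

Suppose r = 0.
Unit clause (t) forces t = 1.
Unit clause (p) forces p = 1.
Unit clause (q) forces q = 1.
Unit clause (s) forces s = 1.
Now (~s) is unsatisfied and unit — conflict.
So every satisfying assignment has r = True.

True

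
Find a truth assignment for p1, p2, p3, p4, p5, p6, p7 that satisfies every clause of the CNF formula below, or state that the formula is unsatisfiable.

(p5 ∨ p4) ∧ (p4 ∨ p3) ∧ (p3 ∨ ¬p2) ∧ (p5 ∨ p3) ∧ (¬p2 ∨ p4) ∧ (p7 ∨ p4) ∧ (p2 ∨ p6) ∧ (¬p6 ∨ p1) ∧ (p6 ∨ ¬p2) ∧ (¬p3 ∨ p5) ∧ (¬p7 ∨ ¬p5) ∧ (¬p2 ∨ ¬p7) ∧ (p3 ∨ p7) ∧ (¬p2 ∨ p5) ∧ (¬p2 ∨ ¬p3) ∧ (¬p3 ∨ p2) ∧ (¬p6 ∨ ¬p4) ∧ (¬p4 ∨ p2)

UNSATISFIABLE

Case p5 = True:
From the singleton clause (¬p7), p7 = False.
From the singleton clause (p4), p4 = True.
From the singleton clause (p3), p3 = True.
From the singleton clause (¬p2), p2 = False.
Now (p2) is unsatisfied and unit — conflict.
That branch fails; take p5 = False instead.
From the singleton clause (p4), p4 = True.
From the singleton clause (p3), p3 = True.
Now (¬p3) is unsatisfied and unit — conflict.
Either choice for p5 ends in contradiction.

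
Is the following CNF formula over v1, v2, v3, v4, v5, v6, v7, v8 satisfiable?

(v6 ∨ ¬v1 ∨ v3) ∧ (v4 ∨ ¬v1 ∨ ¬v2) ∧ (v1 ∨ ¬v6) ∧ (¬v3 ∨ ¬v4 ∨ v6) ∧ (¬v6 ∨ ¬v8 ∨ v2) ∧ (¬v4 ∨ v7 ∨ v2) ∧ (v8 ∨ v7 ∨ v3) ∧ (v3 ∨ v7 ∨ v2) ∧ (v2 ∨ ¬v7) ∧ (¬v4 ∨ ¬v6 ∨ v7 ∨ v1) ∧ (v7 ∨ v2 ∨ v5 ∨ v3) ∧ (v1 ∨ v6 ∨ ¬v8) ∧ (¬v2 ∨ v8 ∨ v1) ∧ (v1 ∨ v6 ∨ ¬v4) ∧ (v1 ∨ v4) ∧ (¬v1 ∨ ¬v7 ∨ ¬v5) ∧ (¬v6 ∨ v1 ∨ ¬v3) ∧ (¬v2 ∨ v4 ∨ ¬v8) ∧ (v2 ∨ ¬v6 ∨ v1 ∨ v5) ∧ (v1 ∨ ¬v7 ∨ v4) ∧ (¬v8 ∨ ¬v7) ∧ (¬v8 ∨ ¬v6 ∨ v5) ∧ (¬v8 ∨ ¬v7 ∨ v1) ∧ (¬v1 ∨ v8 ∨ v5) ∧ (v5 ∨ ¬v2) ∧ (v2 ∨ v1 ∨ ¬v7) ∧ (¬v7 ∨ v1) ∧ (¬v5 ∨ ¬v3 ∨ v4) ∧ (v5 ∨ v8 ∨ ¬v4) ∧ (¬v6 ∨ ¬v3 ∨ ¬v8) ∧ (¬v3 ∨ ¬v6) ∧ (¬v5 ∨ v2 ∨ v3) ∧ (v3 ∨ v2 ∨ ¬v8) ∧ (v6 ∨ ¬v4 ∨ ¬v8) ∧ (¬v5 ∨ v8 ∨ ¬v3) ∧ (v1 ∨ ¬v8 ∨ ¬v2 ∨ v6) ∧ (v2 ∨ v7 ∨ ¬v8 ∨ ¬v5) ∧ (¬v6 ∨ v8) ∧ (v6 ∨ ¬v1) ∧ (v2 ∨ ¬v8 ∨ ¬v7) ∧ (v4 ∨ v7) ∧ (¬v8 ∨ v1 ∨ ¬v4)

Branch on v1: set v1 = True.
Unit clause (v6) forces v6 = True.
Unit clause (¬v3) forces v3 = False.
Unit clause (v8) forces v8 = True.
Unit clause (v2) forces v2 = True.
Unit clause (v4) forces v4 = True.
Unit clause (¬v7) forces v7 = False.
Unit clause (v5) forces v5 = True.
Every clause now holds.
A satisfying assignment: v1: True, v2: True, v3: False, v4: True, v5: True, v6: True, v7: False, v8: True.

Satisfiable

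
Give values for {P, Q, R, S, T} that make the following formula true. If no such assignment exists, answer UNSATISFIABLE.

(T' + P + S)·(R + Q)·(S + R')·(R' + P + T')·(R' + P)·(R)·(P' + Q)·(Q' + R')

UNSATISFIABLE

From the singleton clause (R), R = 1.
From the singleton clause (S), S = 1.
From the singleton clause (P), P = 1.
From the singleton clause (Q), Q = 1.
But (Q') is also a unit clause — contradiction.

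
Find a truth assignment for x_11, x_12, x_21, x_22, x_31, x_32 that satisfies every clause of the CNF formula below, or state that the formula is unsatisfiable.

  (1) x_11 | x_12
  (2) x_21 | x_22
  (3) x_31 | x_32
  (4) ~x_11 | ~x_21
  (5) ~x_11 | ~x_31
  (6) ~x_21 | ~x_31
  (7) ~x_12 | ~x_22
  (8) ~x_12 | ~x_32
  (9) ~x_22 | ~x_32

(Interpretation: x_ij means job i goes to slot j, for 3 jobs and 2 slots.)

UNSATISFIABLE

Try x_11 = 1.
The clause (~x_21) is unit, so x_21 = 0.
The clause (x_22) is unit, so x_22 = 1.
The clause (~x_31) is unit, so x_31 = 0.
The clause (x_32) is unit, so x_32 = 1.
But (~x_32) is also a unit clause — contradiction.
So x_11 must be the other value — set x_11 = 0.
The clause (x_12) is unit, so x_12 = 1.
The clause (~x_22) is unit, so x_22 = 0.
The clause (x_21) is unit, so x_21 = 1.
The clause (~x_31) is unit, so x_31 = 0.
The clause (x_32) is unit, so x_32 = 1.
But (~x_32) is also a unit clause — contradiction.
Neither x_11 = 1 nor x_11 = 0 works.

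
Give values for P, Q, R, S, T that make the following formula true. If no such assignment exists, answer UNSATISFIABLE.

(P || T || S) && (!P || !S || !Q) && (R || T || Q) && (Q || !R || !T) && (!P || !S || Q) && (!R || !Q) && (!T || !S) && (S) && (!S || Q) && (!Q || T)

UNSATISFIABLE

From the singleton clause (S), S = true.
From the singleton clause (!T), T = false.
From the singleton clause (Q), Q = true.
But (!Q) is also a unit clause — contradiction.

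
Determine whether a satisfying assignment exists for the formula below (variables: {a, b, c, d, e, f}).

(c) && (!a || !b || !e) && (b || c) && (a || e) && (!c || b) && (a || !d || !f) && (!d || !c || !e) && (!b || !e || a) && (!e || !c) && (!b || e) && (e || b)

No

The clause (c) is unit, so c = true.
The clause (b) is unit, so b = true.
The clause (!e) is unit, so e = false.
Now (e) is unsatisfied and unit — conflict.
No assignment satisfies every clause.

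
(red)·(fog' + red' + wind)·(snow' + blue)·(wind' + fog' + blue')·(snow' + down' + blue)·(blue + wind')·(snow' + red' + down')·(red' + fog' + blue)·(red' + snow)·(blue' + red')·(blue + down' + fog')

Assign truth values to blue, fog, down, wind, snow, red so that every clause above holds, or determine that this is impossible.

From the singleton clause (red), red = 1.
From the singleton clause (snow), snow = 1.
From the singleton clause (blue), blue = 1.
But (blue') is also a unit clause — contradiction.

UNSATISFIABLE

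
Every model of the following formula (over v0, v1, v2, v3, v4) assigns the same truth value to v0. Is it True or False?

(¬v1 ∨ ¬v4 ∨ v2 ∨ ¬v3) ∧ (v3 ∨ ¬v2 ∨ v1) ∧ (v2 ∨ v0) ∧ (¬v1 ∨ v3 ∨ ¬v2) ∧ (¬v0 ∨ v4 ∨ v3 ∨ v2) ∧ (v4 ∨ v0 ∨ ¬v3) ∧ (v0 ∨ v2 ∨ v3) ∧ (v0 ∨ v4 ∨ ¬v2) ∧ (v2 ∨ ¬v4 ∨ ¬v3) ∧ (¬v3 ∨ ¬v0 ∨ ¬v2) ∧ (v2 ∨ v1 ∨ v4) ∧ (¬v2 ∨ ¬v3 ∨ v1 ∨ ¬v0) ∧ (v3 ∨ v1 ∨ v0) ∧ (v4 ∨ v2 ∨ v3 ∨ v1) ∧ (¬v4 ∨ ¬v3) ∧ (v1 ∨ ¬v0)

True

Suppose v0 = False.
(v2) alone gives v2 = True.
(v4) alone gives v4 = True.
(¬v3) alone gives v3 = False.
(v1) alone gives v1 = True.
But (¬v1) is also a unit clause — contradiction.
So every satisfying assignment has v0 = True.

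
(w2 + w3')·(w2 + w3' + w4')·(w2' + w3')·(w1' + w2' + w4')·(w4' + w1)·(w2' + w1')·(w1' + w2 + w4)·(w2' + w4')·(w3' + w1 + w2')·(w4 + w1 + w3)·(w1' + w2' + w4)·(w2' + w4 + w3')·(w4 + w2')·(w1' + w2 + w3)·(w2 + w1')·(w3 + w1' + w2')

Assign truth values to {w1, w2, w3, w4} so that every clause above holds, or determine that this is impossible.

UNSATISFIABLE

Branch on w2: set w2 = 1.
Unit clause (w3') forces w3 = 0.
Unit clause (w1') forces w1 = 0.
Unit clause (w4') forces w4 = 0.
But (w4) is also a unit clause — contradiction.
Undo w2 and try w2 = 0.
Unit clause (w3') forces w3 = 0.
Unit clause (w1') forces w1 = 0.
Unit clause (w4') forces w4 = 0.
But (w4) is also a unit clause — contradiction.
Neither w2 = 1 nor w2 = 0 works.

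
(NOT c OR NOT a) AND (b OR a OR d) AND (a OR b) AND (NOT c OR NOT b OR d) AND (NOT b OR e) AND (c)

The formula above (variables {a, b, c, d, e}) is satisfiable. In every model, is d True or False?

Suppose d = false.
The clause (c) is unit, so c = true.
The clause (NOT a) is unit, so a = false.
The clause (b) is unit, so b = true.
But (NOT b) is also a unit clause — contradiction.
So every satisfying assignment has d = True.

True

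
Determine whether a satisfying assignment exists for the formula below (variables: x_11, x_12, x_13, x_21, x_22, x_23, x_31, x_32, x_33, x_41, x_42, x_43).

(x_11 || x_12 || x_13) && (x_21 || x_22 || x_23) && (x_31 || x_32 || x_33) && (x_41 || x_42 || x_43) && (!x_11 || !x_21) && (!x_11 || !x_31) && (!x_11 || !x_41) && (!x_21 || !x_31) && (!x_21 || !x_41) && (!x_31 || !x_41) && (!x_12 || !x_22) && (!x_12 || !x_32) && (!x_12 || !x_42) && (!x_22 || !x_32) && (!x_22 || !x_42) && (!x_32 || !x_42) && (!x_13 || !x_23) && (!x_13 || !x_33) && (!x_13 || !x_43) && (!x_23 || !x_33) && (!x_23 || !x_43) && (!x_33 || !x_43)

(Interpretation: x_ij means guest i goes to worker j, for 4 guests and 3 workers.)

Branch on x_11: set x_11 = false.
Branch on x_12: set x_12 = true.
From the singleton clause (!x_22), x_22 = false.
From the singleton clause (!x_32), x_32 = false.
From the singleton clause (!x_42), x_42 = false.
Branch on x_21: set x_21 = true.
From the singleton clause (!x_31), x_31 = false.
From the singleton clause (x_33), x_33 = true.
From the singleton clause (!x_41), x_41 = false.
From the singleton clause (x_43), x_43 = true.
Now (!x_43) is unsatisfied and unit — conflict.
Backtrack on x_21: now try x_21 = false.
From the singleton clause (x_23), x_23 = true.
From the singleton clause (!x_13), x_13 = false.
From the singleton clause (!x_33), x_33 = false.
From the singleton clause (x_31), x_31 = true.
From the singleton clause (!x_41), x_41 = false.
From the singleton clause (x_43), x_43 = true.
Now (!x_43) is unsatisfied and unit — conflict.
Neither x_21 = true nor x_21 = false works.
Backtrack on x_12: now try x_12 = false.
From the singleton clause (x_13), x_13 = true.
From the singleton clause (!x_23), x_23 = false.
From the singleton clause (!x_33), x_33 = false.
From the singleton clause (!x_43), x_43 = false.
Branch on x_21: set x_21 = true.
From the singleton clause (!x_31), x_31 = false.
From the singleton clause (x_32), x_32 = true.
From the singleton clause (!x_41), x_41 = false.
From the singleton clause (x_42), x_42 = true.
Now (!x_42) is unsatisfied and unit — conflict.
Backtrack on x_21: now try x_21 = false.
From the singleton clause (x_22), x_22 = true.
From the singleton clause (!x_32), x_32 = false.
From the singleton clause (x_31), x_31 = true.
From the singleton clause (!x_41), x_41 = false.
From the singleton clause (x_42), x_42 = true.
Now (!x_42) is unsatisfied and unit — conflict.
Neither x_21 = true nor x_21 = false works.
Neither x_12 = true nor x_12 = false works.
Backtrack on x_11: now try x_11 = true.
From the singleton clause (!x_21), x_21 = false.
From the singleton clause (!x_31), x_31 = false.
From the singleton clause (!x_41), x_41 = false.
Branch on x_22: set x_22 = true.
From the singleton clause (!x_12), x_12 = false.
From the singleton clause (!x_32), x_32 = false.
From the singleton clause (x_33), x_33 = true.
From the singleton clause (!x_42), x_42 = false.
From the singleton clause (x_43), x_43 = true.
Now (!x_43) is unsatisfied and unit — conflict.
Backtrack on x_22: now try x_22 = false.
From the singleton clause (x_23), x_23 = true.
From the singleton clause (!x_13), x_13 = false.
From the singleton clause (!x_33), x_33 = false.
From the singleton clause (x_32), x_32 = true.
From the singleton clause (!x_12), x_12 = false.
From the singleton clause (!x_42), x_42 = false.
From the singleton clause (x_43), x_43 = true.
Now (!x_43) is unsatisfied and unit — conflict.
Neither x_22 = true nor x_22 = false works.
Neither x_11 = true nor x_11 = false works.
No assignment satisfies every clause.

Unsatisfiable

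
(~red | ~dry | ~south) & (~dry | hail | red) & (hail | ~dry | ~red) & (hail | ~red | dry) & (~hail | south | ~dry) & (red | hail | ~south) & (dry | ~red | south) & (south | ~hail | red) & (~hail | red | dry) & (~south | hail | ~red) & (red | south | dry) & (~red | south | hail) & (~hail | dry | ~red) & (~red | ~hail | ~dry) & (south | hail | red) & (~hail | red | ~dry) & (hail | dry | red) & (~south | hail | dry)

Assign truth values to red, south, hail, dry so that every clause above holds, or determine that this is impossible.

Try red = 0.
Try dry = 0.
From the singleton clause (~hail), hail = 0.
But (hail) is also a unit clause — contradiction.
Backtrack on dry: now try dry = 1.
From the singleton clause (hail), hail = 1.
But (~hail) is also a unit clause — contradiction.
Either choice for dry ends in contradiction.
Backtrack on red: now try red = 1.
Try dry = 0.
From the singleton clause (hail), hail = 1.
But (~hail) is also a unit clause — contradiction.
Backtrack on dry: now try dry = 1.
From the singleton clause (~south), south = 0.
From the singleton clause (hail), hail = 1.
But (~hail) is also a unit clause — contradiction.
Either choice for dry ends in contradiction.
Either choice for red ends in contradiction.

UNSATISFIABLE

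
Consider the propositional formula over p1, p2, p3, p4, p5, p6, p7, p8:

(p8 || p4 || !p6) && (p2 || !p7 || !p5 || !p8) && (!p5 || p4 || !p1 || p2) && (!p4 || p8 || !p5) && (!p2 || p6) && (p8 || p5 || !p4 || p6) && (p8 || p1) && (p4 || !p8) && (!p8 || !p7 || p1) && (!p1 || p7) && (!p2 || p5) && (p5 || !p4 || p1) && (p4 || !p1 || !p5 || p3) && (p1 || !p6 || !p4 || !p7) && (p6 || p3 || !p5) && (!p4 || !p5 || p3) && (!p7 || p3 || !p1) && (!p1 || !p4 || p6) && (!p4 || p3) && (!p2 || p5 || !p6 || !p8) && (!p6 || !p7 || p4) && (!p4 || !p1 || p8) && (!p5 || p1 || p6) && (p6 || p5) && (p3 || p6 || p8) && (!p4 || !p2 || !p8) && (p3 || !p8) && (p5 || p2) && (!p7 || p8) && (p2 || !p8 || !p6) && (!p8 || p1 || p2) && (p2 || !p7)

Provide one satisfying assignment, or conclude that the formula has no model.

UNSATISFIABLE

Branch on p2: set p2 = false.
(p5) alone gives p5 = true.
(!p7) alone gives p7 = false.
(!p1) alone gives p1 = false.
(p8) alone gives p8 = true.
But (!p8) is also a unit clause — contradiction.
That branch fails; take p2 = true instead.
(p6) alone gives p6 = true.
(p5) alone gives p5 = true.
Branch on p8: set p8 = true.
(p4) alone gives p4 = true.
But (!p4) is also a unit clause — contradiction.
That branch fails; take p8 = false instead.
(p4) alone gives p4 = true.
But (!p4) is also a unit clause — contradiction.
Neither p8 = true nor p8 = false works.
Neither p2 = true nor p2 = false works.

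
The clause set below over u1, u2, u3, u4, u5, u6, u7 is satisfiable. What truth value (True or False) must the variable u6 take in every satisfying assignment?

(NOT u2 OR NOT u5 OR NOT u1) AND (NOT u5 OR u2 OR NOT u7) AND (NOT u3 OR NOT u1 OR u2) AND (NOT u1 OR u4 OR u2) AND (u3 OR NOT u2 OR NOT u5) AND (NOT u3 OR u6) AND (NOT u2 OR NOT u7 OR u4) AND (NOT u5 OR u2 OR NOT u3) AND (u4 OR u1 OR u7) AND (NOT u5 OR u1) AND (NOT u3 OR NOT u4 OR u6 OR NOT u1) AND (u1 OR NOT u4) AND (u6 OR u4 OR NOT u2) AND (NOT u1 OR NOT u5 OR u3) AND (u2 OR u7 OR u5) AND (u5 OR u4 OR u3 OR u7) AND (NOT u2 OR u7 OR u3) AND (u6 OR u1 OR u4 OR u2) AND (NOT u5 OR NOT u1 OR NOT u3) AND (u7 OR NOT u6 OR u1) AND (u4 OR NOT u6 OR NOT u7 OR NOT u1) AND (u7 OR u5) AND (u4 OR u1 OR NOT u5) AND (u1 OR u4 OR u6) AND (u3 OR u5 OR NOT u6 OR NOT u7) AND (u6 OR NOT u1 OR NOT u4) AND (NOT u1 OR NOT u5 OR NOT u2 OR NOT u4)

Suppose u6 = false.
The clause (NOT u3) is unit, so u3 = false.
Try u2 = false.
Try u5 = false.
The clause (u7) is unit, so u7 = true.
Try u1 = false.
The clause (NOT u4) is unit, so u4 = false.
That conflicts with the unit clause (u4).
So u1 must be the other value — set u1 = true.
The clause (u4) is unit, so u4 = true.
That conflicts with the unit clause (NOT u4).
Both values of u1 lead to a conflict.
So u5 must be the other value — set u5 = true.
The clause (NOT u7) is unit, so u7 = false.
The clause (u1) is unit, so u1 = true.
That conflicts with the unit clause (NOT u1).
Both values of u5 lead to a conflict.
So u2 must be the other value — set u2 = true.
The clause (NOT u5) is unit, so u5 = false.
The clause (u4) is unit, so u4 = true.
The clause (u1) is unit, so u1 = true.
That conflicts with the unit clause (NOT u1).
Both values of u2 lead to a conflict.
So every satisfying assignment has u6 = True.

True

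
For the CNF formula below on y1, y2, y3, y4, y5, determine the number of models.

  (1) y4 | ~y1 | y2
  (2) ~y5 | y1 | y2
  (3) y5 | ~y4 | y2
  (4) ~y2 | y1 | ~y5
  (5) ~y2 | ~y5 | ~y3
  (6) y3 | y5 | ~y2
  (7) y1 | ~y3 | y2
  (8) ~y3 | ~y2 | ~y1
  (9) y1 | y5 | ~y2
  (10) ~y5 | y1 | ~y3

5

There are 2^5 = 32 truth assignments over (y1, y2, y3, y4, y5).
Split on y3. With y3 = 1, the clauses containing y3 are satisfied and ~y3 drops from the rest; 1 of the 2^4 = 16 assignments to the other variables satisfy what remains.
With y3 = 0, by the same count on the reduced clause set, 4 assignments work.
Total: 1 + 4 = 5.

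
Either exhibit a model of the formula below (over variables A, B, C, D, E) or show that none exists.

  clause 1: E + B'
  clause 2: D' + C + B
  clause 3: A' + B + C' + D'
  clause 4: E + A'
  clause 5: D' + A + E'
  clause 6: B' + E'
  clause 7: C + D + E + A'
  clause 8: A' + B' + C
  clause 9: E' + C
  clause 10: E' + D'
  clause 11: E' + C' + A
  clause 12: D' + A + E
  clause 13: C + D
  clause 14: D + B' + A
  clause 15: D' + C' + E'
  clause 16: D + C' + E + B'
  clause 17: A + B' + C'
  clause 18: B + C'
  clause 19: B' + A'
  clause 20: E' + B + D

UNSATISFIABLE

Case E = 1:
The clause (B') is unit, so B = 0.
The clause (C) is unit, so C = 1.
Now (C') is unsatisfied and unit — conflict.
So E must be the other value — set E = 0.
The clause (B') is unit, so B = 0.
The clause (A') is unit, so A = 0.
The clause (D') is unit, so D = 0.
The clause (C) is unit, so C = 1.
Now (C') is unsatisfied and unit — conflict.
Both values of E lead to a conflict.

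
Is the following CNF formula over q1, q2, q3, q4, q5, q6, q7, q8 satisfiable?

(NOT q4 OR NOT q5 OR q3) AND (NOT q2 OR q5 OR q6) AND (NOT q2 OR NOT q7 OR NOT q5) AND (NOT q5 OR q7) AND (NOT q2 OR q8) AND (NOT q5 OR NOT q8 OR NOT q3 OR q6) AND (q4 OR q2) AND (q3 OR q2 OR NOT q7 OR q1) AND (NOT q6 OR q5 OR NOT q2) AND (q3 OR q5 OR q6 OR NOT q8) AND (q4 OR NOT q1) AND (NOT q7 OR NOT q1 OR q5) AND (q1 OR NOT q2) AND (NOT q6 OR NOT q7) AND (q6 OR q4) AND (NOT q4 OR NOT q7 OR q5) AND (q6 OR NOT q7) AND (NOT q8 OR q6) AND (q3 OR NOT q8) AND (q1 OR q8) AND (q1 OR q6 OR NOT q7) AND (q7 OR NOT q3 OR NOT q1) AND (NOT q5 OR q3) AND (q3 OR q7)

Satisfiable

Suppose q5 = false.
Suppose q2 = false.
Unit clause (q4) forces q4 = true.
Unit clause (NOT q7) forces q7 = false.
Unit clause (q3) forces q3 = true.
Unit clause (NOT q1) forces q1 = false.
Unit clause (q8) forces q8 = true.
Unit clause (q6) forces q6 = true.
All clauses are satisfied.
A satisfying assignment: q1: false, q2: false, q3: true, q4: true, q5: false, q6: true, q7: false, q8: true.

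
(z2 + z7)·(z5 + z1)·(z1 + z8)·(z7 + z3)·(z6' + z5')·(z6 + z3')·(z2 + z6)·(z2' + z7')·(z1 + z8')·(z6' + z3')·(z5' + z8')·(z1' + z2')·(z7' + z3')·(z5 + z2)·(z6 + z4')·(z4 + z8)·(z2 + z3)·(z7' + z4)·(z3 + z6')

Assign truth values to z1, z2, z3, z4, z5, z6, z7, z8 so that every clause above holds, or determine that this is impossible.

Case z2 = 1:
(z7') alone gives z7 = 0.
(z3) alone gives z3 = 1.
(z6) alone gives z6 = 1.
That conflicts with the unit clause (z6').
Backtrack on z2: now try z2 = 0.
(z7) alone gives z7 = 1.
(z6) alone gives z6 = 1.
(z5') alone gives z5 = 0.
That conflicts with the unit clause (z5).
Both values of z2 lead to a conflict.

UNSATISFIABLE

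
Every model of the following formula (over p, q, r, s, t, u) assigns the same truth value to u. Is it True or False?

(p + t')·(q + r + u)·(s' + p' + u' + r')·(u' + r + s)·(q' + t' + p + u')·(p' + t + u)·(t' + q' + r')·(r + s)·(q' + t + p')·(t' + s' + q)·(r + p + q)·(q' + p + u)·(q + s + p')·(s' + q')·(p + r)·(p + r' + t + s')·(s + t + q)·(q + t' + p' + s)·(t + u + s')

Suppose u = 0.
Suppose p = 1.
(t) alone gives t = 1.
Suppose q = 1.
(r') alone gives r = 0.
(s) alone gives s = 1.
That conflicts with the unit clause (s').
That branch fails; take q = 0 instead.
(r) alone gives r = 1.
(s') alone gives s = 0.
That conflicts with the unit clause (s).
Both values of q lead to a conflict.
That branch fails; take p = 0 instead.
(t') alone gives t = 0.
(q') alone gives q = 0.
(r) alone gives r = 1.
(s') alone gives s = 0.
That conflicts with the unit clause (s).
Both values of p lead to a conflict.
So every satisfying assignment has u = True.

True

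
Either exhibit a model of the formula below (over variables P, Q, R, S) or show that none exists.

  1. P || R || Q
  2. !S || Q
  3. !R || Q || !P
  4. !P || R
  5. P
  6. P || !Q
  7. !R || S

Unit clause (P) forces P = true.
Unit clause (R) forces R = true.
Unit clause (Q) forces Q = true.
Unit clause (S) forces S = true.
This assignment satisfies each clause.

P ↦ true, Q ↦ true, R ↦ true, S ↦ true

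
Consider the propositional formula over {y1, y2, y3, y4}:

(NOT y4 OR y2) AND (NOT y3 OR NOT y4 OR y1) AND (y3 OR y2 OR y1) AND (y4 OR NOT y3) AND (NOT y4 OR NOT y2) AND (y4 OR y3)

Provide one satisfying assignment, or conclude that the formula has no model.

UNSATISFIABLE

Case y4 = false:
The clause (NOT y3) is unit, so y3 = false.
That conflicts with the unit clause (y3).
Undo y4 and try y4 = true.
The clause (y2) is unit, so y2 = true.
That conflicts with the unit clause (NOT y2).
Either choice for y4 ends in contradiction.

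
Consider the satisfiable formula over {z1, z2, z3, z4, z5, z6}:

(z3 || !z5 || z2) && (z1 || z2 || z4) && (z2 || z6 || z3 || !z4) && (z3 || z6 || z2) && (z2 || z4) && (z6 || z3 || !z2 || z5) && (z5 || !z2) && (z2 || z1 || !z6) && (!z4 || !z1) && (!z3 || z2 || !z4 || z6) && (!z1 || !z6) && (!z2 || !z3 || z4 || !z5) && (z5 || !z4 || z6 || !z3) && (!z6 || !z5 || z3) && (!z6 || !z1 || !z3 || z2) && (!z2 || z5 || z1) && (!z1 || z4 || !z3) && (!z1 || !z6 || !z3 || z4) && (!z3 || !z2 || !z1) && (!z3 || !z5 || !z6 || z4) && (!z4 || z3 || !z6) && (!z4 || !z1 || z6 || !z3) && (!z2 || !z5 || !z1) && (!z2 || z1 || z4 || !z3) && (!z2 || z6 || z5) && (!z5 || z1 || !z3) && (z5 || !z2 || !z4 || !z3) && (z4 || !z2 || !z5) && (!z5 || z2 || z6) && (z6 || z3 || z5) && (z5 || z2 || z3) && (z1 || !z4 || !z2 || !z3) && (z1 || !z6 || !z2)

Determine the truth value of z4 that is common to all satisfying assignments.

True

Suppose z4 = false.
Unit clause (z2) forces z2 = true.
Unit clause (z5) forces z5 = true.
Now (!z5) is unsatisfied and unit — conflict.
So every satisfying assignment has z4 = True.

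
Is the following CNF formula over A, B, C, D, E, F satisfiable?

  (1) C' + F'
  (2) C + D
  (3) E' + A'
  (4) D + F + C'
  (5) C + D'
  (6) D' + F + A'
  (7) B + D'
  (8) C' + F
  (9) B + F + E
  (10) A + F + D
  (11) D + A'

Case C = 0:
(D) alone gives D = 1.
But (D') is also a unit clause — contradiction.
That branch fails; take C = 1 instead.
(F') alone gives F = 0.
But (F) is also a unit clause — contradiction.
Both values of C lead to a conflict.
No assignment satisfies every clause.

Unsatisfiable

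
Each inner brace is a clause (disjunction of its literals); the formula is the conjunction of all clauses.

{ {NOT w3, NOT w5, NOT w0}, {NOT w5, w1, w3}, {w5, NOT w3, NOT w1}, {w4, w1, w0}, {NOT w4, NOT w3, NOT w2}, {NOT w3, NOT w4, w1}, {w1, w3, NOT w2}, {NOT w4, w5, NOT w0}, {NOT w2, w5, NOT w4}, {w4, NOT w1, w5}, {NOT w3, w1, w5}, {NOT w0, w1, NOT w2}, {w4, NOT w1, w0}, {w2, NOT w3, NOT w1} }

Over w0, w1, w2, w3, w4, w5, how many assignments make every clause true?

9

There are 2^6 = 64 truth assignments over (w0, w1, w2, w3, w4, w5).
Split on w5. With w5 = true, the clauses containing w5 are satisfied and NOT w5 drops from the rest; 6 of the 2^5 = 32 assignments to the other variables satisfy what remains.
With w5 = false, by the same count on the reduced clause set, 3 assignments work.
(One model: w0=F, w1=F, w2=F, w3=F, w4=T, w5=F.)
Total: 6 + 3 = 9.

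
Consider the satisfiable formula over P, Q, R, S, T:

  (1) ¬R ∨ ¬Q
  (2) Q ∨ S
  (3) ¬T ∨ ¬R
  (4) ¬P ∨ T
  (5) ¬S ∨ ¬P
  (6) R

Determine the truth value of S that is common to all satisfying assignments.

Suppose S = False.
(Q) alone gives Q = True.
(¬R) alone gives R = False.
Now (R) is unsatisfied and unit — conflict.
So every satisfying assignment has S = True.

True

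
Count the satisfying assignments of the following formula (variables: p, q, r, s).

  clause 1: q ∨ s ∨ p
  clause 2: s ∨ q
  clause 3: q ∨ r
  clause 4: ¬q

2

There are 2^4 = 16 truth assignments over (p, q, r, s).
Split on r. With r = True, the clauses containing r are satisfied and ¬r drops from the rest; 2 of the 2^3 = 8 assignments to the other variables satisfy what remains.
With r = False, by the same count on the reduced clause set, 0 assignments work.
(One model: p=F, q=F, r=T, s=T.)
Total: 2 + 0 = 2.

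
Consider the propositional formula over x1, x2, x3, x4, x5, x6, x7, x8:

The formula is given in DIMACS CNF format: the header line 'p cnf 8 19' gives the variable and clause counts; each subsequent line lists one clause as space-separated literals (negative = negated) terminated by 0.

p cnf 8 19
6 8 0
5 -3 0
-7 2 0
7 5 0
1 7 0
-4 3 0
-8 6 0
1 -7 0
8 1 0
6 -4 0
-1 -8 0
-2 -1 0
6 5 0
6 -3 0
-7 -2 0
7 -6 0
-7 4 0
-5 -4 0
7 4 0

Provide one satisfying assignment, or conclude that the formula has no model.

Suppose x6 = True.
The clause (x7) is unit, so x7 = True.
The clause (x2) is unit, so x2 = True.
That conflicts with the unit clause (¬x2).
That branch fails; take x6 = False instead.
The clause (x8) is unit, so x8 = True.
That conflicts with the unit clause (¬x8).
Neither x6 = True nor x6 = False works.

UNSATISFIABLE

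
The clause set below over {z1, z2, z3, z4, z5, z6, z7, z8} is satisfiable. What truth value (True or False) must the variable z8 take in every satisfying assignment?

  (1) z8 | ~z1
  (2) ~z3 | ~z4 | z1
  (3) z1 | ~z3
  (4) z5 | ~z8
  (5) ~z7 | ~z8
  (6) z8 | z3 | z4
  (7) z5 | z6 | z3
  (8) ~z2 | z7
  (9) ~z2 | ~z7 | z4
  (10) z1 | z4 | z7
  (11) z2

Suppose z8 = 1.
(z5) alone gives z5 = 1.
(~z7) alone gives z7 = 0.
(~z2) alone gives z2 = 0.
But (z2) is also a unit clause — contradiction.
So every satisfying assignment has z8 = False.

False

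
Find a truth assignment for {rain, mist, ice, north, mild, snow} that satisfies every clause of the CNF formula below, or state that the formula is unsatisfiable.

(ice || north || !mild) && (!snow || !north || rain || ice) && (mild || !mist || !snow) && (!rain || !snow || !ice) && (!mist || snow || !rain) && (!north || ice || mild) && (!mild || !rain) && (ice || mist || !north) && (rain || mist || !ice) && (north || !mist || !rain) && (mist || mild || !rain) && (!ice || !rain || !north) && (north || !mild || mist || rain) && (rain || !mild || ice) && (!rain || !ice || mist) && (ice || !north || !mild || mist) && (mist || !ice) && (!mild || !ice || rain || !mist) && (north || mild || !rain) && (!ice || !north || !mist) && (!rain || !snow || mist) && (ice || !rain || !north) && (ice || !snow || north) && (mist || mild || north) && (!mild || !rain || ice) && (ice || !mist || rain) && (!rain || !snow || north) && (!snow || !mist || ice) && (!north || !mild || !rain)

rain: false, mist: true, ice: true, north: false, mild: false, snow: false

Try mild = false.
Try mist = true.
(!snow) alone gives snow = false.
(!rain) alone gives rain = false.
(ice) alone gives ice = true.
(!north) alone gives north = false.
This assignment satisfies each clause.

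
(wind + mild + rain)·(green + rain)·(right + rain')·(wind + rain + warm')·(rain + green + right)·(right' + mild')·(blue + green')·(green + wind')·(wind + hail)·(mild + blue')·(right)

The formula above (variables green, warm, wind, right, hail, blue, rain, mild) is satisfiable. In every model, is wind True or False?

Suppose wind = 1.
Unit clause (green) forces green = 1.
Unit clause (blue) forces blue = 1.
Unit clause (mild) forces mild = 1.
Unit clause (right') forces right = 0.
Now (right) is unsatisfied and unit — conflict.
So every satisfying assignment has wind = False.

False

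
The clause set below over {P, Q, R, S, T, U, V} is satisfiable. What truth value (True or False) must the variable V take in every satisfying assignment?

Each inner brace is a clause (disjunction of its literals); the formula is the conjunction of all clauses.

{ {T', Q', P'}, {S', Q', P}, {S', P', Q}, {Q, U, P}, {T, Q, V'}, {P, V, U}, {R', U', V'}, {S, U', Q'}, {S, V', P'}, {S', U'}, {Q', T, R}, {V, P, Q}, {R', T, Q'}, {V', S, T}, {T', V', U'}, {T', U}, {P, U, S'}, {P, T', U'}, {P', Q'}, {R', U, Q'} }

False

Suppose V = 1.
Suppose T = 1.
(U') alone gives U = 0.
Now (U) is unsatisfied and unit — conflict.
That branch fails; take T = 0 instead.
(Q) alone gives Q = 1.
(R) alone gives R = 1.
Now (R') is unsatisfied and unit — conflict.
Either choice for T ends in contradiction.
So every satisfying assignment has V = False.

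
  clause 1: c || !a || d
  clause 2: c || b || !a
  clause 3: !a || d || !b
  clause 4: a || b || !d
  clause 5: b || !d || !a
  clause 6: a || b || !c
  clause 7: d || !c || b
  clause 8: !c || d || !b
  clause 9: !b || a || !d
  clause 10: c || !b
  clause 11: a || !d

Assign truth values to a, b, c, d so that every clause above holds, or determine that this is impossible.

a=true,  b=true,  c=true,  d=true

Suppose c = true.
Suppose a = true.
Suppose d = true.
From the singleton clause (b), b = true.
All clauses are satisfied.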